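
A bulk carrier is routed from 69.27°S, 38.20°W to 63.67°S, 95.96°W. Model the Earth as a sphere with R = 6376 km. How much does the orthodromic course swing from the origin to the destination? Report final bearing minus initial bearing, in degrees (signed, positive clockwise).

Initial bearing θ₁ = atan2(sin Δλ cos φ₂, cos φ₁ sin φ₂ − sin φ₁ cos φ₂ cos Δλ) = 255.65°
Final bearing θ₂ = (initial bearing from the destination back to the start) + 180° = 309.36°
Δθ = θ₂ − θ₁ = +53.7°

+53.7°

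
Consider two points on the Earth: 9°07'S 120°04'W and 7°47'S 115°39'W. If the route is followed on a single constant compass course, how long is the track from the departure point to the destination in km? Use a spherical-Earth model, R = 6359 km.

Rhumb course C = atan2(Δλ, Δψ) with Δψ = ln[tan(π/4+φ₂/2)/tan(π/4+φ₁/2)] = +0.0235, Δλ = +0.0771 → C = 73.03°
d = R·|Δφ| / |cos C| = 6359·0.02327 / 0.29191 = 507 km

507 km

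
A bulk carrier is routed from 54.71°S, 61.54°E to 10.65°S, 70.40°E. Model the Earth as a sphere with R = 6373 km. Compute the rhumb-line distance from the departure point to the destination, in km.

Rhumb course C = atan2(Δλ, Δψ) with Δψ = ln[tan(π/4+φ₂/2)/tan(π/4+φ₁/2)] = +0.9585, Δλ = +0.1546 → C = 9.16°
d = R·|Δφ| / |cos C| = 6373·0.76899 / 0.98723 = 4964 km

4964 km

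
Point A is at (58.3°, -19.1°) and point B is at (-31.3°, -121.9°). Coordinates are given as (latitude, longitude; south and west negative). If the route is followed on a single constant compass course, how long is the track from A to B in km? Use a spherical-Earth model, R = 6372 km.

Rhumb course C = atan2(Δλ, Δψ) with Δψ = ln[tan(π/4+φ₂/2)/tan(π/4+φ₁/2)] = -1.8348, Δλ = -1.7942 → C = 224.36°
d = R·|Δφ| / |cos C| = 6372·1.56382 / 0.71497 = 13937 km

13937 km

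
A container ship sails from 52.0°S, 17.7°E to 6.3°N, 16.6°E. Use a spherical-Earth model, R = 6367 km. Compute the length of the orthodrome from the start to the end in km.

cos σ = sin φ₁ sin φ₂ + cos φ₁ cos φ₂ cos Δλ
      = sin(-52.00°)sin(6.30°) + cos(-52.00°)cos(6.30°)cos(-1.10°) = 0.5254
σ = 58.308° → d = Rσ = 6367·1.01766 = 6479 km

6479 km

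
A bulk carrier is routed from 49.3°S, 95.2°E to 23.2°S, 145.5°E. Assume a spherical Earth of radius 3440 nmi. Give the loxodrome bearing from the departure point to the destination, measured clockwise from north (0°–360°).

Meridional parts: M(φ₁)=-0.9918, M(φ₂)=-0.4165 → ΔM = +0.5754;  Δλ = +0.8779 rad
tan C = Δλ / ΔM = +1.5258 → C = 56.76°

56.8°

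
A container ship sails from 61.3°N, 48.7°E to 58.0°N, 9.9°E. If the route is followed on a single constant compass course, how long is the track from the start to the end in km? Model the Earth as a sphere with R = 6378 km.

2211 km

Rhumb course C = atan2(Δλ, Δψ) with Δψ = ln[tan(π/4+φ₂/2)/tan(π/4+φ₁/2)] = -0.1141, Δλ = -0.6772 → C = 260.44°
d = R·|Δφ| / |cos C| = 6378·0.05760 / 0.16614 = 2211 km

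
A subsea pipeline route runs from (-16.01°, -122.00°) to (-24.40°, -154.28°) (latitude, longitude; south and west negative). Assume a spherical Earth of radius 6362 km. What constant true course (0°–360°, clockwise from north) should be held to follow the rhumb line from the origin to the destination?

254.5°

Meridional parts: M(φ₁)=-0.2831, M(φ₂)=-0.4393 → ΔM = -0.1562;  Δλ = -0.5634 rad
tan C = Δλ / ΔM = +3.6066 → C = 254.50°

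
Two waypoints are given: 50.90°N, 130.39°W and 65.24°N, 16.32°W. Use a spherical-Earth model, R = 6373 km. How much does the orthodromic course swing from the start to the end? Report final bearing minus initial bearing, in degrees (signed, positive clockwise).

At departure: θ₁ = atan2(sin Δλ cos φ₂, cos φ₁ sin φ₂ − sin φ₁ cos φ₂ cos Δλ) = 28.47°
At arrival: θ₂ = atan2(sin Δλ cos φ₁, −cos φ₂ sin φ₁ + sin φ₂ cos φ₁ cos Δλ) = 134.13°
Δθ = θ₂ − θ₁ = +105.7°

+105.7°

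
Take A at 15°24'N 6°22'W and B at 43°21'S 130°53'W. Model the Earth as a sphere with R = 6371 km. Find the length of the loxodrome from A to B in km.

14328 km

Rhumb course C = atan2(Δλ, Δψ) with Δψ = ln[tan(π/4+φ₂/2)/tan(π/4+φ₁/2)] = -1.1133, Δλ = -2.1732 → C = 242.87°
d = R·|Δφ| / |cos C| = 6371·1.02538 / 0.45593 = 14328 km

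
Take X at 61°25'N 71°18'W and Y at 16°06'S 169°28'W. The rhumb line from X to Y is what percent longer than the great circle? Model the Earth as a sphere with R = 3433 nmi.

3.4%

Great circle: σ = 1.8847 rad → d_gc = Rσ = 6470.3 nmi
Rhumb: Δφ = -1.3529, Δλ = -1.7133, Δψ = -1.6523, q = Δφ/Δψ = 0.8188 → d_rh = R√(Δφ²+q²Δλ²) = 6690.9 nmi
Excess = (6690.9 − 6470.3) / 6470.3 = 220.6 / 6470.3 = 3.41% ≈ 3.4%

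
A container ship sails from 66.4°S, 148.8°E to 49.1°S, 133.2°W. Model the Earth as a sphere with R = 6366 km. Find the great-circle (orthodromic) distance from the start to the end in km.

cos σ = sin φ₁ sin φ₂ + cos φ₁ cos φ₂ cos Δλ
      = sin(-66.40°)sin(-49.10°) + cos(-66.40°)cos(-49.10°)cos(78.00°) = 0.7471
σ = 41.657° → d = Rσ = 6366·0.72706 = 4628 km

4628 km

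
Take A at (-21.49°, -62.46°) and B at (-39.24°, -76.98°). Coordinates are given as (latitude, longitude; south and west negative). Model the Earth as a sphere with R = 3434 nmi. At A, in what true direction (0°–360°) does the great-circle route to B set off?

N = sin Δλ·cos φ₂ = -0.1942;  D = cos φ₁ sin φ₂ − sin φ₁ cos φ₂ cos Δλ = -0.3139
initial course = atan2(N, D) = 211.74°

211.7°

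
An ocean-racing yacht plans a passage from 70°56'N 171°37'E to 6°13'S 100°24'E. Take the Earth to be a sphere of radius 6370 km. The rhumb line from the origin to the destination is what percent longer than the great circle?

2.7%

Great circle: σ = 1.5686 rad → d_gc = Rσ = 9991.8 km
Rhumb: Δφ = -1.3465, Δλ = -1.2430, Δψ = -1.8929, q = Δφ/Δψ = 0.7114 → d_rh = R√(Δφ²+q²Δλ²) = 10261.3 km
Excess = (10261.3 − 9991.8) / 9991.8 = 269.5 / 9991.8 = 2.70% ≈ 2.7%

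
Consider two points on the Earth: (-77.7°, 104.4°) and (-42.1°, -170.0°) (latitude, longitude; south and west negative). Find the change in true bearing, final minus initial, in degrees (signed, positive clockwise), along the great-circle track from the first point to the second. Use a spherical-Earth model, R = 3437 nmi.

At departure: θ₁ = atan2(sin Δλ cos φ₂, cos φ₁ sin φ₂ − sin φ₁ cos φ₂ cos Δλ) = 96.72°
At arrival: θ₂ = atan2(sin Δλ cos φ₁, −cos φ₂ sin φ₁ + sin φ₂ cos φ₁ cos Δλ) = 16.57°
Δθ = θ₂ − θ₁ = -80.2°

-80.2°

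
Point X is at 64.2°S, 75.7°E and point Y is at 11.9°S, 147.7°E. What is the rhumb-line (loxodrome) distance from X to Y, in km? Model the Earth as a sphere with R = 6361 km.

8185 km

Rhumb course C = atan2(Δλ, Δψ) with Δψ = ln[tan(π/4+φ₂/2)/tan(π/4+φ₁/2)] = +1.2647, Δλ = +1.2566 → C = 44.82°
d = R·|Δφ| / |cos C| = 6361·0.91281 / 0.70936 = 8185 km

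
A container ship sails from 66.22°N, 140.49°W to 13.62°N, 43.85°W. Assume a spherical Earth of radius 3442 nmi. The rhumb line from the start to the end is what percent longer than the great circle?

Great circle: σ = 1.3998 rad → d_gc = Rσ = 4818.1 nmi
Rhumb: Δφ = -0.9180, Δλ = +1.6867, Δψ = -1.3180, q = Δφ/Δψ = 0.6965 → d_rh = R√(Δφ²+q²Δλ²) = 5131.9 nmi
Excess = (5131.9 − 4818.1) / 4818.1 = 313.8 / 4818.1 = 6.51% ≈ 6.5%

6.5%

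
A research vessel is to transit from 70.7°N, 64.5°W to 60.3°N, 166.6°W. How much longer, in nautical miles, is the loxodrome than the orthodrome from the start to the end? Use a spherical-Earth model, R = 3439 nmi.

Great circle: cos σ = sin φ₁ sin φ₂ + cos φ₁ cos φ₂ cos Δλ,  σ = 0.6673 rad → d_gc = 2294.88 nmi
Rhumb line: Δψ = -0.4443, q = Δφ/Δψ = 0.4086, d_rh = R√(Δφ²+q²Δλ²) = 2580.42 nmi
Excess = 2580.42 − 2294.88 = 285.54 ≈ 286 nmi

286 nmi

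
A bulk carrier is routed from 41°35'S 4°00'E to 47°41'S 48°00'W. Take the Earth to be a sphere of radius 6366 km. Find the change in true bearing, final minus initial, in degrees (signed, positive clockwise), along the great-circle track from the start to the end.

At departure: θ₁ = atan2(sin Δλ cos φ₂, cos φ₁ sin φ₂ − sin φ₁ cos φ₂ cos Δλ) = 242.34°
At arrival: θ₂ = atan2(sin Δλ cos φ₁, −cos φ₂ sin φ₁ + sin φ₂ cos φ₁ cos Δλ) = 280.22°
Δθ = θ₂ − θ₁ = +37.9°

+37.9°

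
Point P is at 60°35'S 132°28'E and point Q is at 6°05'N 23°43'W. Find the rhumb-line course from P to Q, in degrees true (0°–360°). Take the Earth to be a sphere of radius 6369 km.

Meridional parts: M(φ₁)=-1.3375, M(φ₂)=+0.1064 → ΔM = +1.4439;  Δλ = -2.7259 rad
tan C = Δλ / ΔM = -1.8879 → C = 297.91°

297.9°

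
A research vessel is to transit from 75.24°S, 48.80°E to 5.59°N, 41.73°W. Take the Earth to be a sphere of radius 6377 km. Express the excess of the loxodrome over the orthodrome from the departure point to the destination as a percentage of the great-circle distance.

Great circle: σ = 1.6675 rad → d_gc = Rσ = 10633.6 km
Rhumb: Δφ = +1.4107, Δλ = -1.5800, Δψ = +2.1416, q = Δφ/Δψ = 0.6587 → d_rh = R√(Δφ²+q²Δλ²) = 11179.8 km
Excess = (11179.8 − 10633.6) / 10633.6 = 546.2 / 10633.6 = 5.14% ≈ 5.1%

5.1%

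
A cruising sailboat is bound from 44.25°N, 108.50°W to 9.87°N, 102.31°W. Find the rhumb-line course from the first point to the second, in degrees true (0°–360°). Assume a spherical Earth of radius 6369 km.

Meridional parts: M(φ₁)=+0.8630, M(φ₂)=+0.1731 → ΔM = -0.6899;  Δλ = +0.1080 rad
tan C = Δλ / ΔM = -0.1566 → C = 171.10°

171.1°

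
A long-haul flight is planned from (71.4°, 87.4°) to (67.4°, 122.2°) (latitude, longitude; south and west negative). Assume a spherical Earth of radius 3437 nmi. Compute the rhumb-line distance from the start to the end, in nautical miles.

771 nmi

Δψ = ln[tan(π/4+φ₂/2)/tan(π/4+φ₁/2)] = -0.1990;  Δφ = -0.0698 rad,  Δλ = +0.6074 rad
q = Δφ/Δψ = 0.3508
d = R·√(Δφ² + q²Δλ²) = 3437·0.22419 = 771 nmi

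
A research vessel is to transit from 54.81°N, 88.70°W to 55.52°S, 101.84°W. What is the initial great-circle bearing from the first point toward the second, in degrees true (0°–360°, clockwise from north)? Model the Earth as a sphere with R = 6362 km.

N = sin Δλ·cos φ₂ = -0.1287;  D = cos φ₁ sin φ₂ − sin φ₁ cos φ₂ cos Δλ = -0.9256
initial course = atan2(N, D) = 187.92°

187.9°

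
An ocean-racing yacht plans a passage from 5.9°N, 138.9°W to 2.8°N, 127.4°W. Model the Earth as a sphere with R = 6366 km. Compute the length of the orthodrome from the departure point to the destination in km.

cos σ = sin φ₁ sin φ₂ + cos φ₁ cos φ₂ cos Δλ
      = sin(5.90°)sin(2.80°) + cos(5.90°)cos(2.80°)cos(11.50°) = 0.9786
σ = 11.877° → d = Rσ = 6366·0.20729 = 1320 km

1320 km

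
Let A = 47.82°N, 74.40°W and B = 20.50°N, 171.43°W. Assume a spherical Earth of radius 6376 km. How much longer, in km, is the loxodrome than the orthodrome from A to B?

Great circle: cos σ = sin φ₁ sin φ₂ + cos φ₁ cos φ₂ cos Δλ,  σ = 1.3872 rad → d_gc = 8844.9 km
Rhumb line: Δψ = -0.5871, q = Δφ/Δψ = 0.8122, d_rh = R√(Δφ²+q²Δλ²) = 9281.6 km
Excess = 9281.6 − 8844.9 = 436.7 ≈ 437 km

437 km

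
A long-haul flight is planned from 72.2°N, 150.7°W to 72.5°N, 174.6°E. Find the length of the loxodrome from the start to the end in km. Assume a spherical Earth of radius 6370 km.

Δψ = ln[tan(π/4+φ₂/2)/tan(π/4+φ₁/2)] = +0.0173;  Δφ = +0.0052 rad,  Δλ = -0.6056 rad
q = Δφ/Δψ = 0.3032
d = R·√(Δφ² + q²Δλ²) = 6370·0.18370 = 1170 km

1170 km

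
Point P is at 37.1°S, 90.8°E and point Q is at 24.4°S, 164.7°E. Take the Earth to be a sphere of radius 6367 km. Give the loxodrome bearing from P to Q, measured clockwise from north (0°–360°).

78.7°

Meridional parts: M(φ₁)=-0.6982, M(φ₂)=-0.4393 → ΔM = +0.2588;  Δλ = +1.2898 rad
tan C = Δλ / ΔM = +4.9833 → C = 78.65°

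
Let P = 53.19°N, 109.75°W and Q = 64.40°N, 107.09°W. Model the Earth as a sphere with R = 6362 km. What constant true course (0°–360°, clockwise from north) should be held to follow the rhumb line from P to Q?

6.9°

Δψ = ln[tan(π/4+φ₂/2)/tan(π/4+φ₁/2)] = +0.3816
Δλ = +0.0464 rad (taken the short way round)
course = atan2(Δλ, Δψ) = 6.94°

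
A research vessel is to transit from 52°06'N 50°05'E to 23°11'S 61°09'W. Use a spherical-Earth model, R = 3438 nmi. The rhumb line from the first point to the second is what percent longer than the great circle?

Great circle: σ = 2.1120 rad → d_gc = Rσ = 7261.0 nmi
Rhumb: Δφ = -1.3139, Δλ = -1.9414, Δψ = -1.4851, q = Δφ/Δψ = 0.8847 → d_rh = R√(Δφ²+q²Δλ²) = 7434.8 nmi
Excess = (7434.8 − 7261.0) / 7261.0 = 173.8 / 7261.0 = 2.39% ≈ 2.4%

2.4%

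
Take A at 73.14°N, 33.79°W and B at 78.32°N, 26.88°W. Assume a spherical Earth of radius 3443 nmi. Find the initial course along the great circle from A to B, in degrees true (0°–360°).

θ = atan2( sin Δλ·cos φ₂ ,  cos φ₁ sin φ₂ − sin φ₁ cos φ₂ cos Δλ )
  = atan2(+0.0244, +0.0917) = 14.88°

14.9°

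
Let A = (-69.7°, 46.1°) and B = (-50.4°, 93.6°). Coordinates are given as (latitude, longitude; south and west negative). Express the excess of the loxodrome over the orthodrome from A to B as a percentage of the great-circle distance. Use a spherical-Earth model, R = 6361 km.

Great circle: σ = 0.5114 rad → d_gc = Rσ = 3253.0 km
Rhumb: Δφ = +0.3368, Δλ = +0.8290, Δψ = +0.6986, q = Δφ/Δψ = 0.4822 → d_rh = R√(Δφ²+q²Δλ²) = 3325.1 km
Excess = (3325.1 − 3253.0) / 3253.0 = 72.1 / 3253.0 = 2.22% ≈ 2.2%

2.2%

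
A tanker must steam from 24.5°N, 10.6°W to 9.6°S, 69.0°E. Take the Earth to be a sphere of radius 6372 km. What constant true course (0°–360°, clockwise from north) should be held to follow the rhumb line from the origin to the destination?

Δψ = ln[tan(π/4+φ₂/2)/tan(π/4+φ₁/2)] = -0.6096
Δλ = +1.3893 rad (taken the short way round)
course = atan2(Δλ, Δψ) = 113.69°

113.7°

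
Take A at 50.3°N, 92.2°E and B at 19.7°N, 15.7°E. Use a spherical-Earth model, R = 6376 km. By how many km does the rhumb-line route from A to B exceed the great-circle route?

217 km

Great circle: cos σ = sin φ₁ sin φ₂ + cos φ₁ cos φ₂ cos Δλ,  σ = 1.1596 rad → d_gc = 7393.3 km
Rhumb line: Δψ = -0.6680, q = Δφ/Δψ = 0.7995, d_rh = R√(Δφ²+q²Δλ²) = 7610.2 km
Excess = 7610.2 − 7393.3 = 216.9 ≈ 217 km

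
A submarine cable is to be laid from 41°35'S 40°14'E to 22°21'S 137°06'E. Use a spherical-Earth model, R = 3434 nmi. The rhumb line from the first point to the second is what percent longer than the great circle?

4.4%

Great circle: σ = 1.4003 rad → d_gc = Rσ = 4808.6 nmi
Rhumb: Δφ = +0.3357, Δλ = +1.6906, Δψ = +0.3990, q = Δφ/Δψ = 0.8412 → d_rh = R√(Δφ²+q²Δλ²) = 5018.0 nmi
Excess = (5018.0 − 4808.6) / 4808.6 = 209.4 / 4808.6 = 4.355% ≈ 4.4%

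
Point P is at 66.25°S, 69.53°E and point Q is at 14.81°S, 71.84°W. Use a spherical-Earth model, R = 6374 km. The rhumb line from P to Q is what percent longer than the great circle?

17.5%

Great circle: σ = 1.6411 rad → d_gc = Rσ = 10460.1 km
Rhumb: Δφ = +0.8978, Δλ = -2.4674, Δψ = +1.2979, q = Δφ/Δψ = 0.6917 → d_rh = R√(Δφ²+q²Δλ²) = 12292.0 km
Excess = (12292.0 − 10460.1) / 10460.1 = 1831.9 / 10460.1 = 17.51% ≈ 17.5%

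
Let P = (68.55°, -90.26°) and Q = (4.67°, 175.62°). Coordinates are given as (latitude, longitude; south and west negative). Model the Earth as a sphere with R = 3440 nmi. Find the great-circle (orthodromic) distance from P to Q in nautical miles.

5233 nmi

cos σ = sin φ₁ sin φ₂ + cos φ₁ cos φ₂ cos Δλ
      = sin(68.55°)sin(4.67°) + cos(68.55°)cos(4.67°)cos(-94.12°) = 0.0496
σ = 87.157° → d = Rσ = 3440·1.52118 = 5233 nmi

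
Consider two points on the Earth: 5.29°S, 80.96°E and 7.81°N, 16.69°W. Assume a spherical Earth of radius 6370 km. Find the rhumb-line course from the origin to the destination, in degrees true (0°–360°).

Δψ = ln[tan(π/4+φ₂/2)/tan(π/4+φ₁/2)] = +0.2292
Δλ = -1.7043 rad (taken the short way round)
course = atan2(Δλ, Δψ) = 277.66°

277.7°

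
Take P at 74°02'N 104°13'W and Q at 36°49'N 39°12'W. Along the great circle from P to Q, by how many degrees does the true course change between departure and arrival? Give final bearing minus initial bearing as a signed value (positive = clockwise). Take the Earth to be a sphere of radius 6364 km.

+57.9°

Initial bearing θ₁ = atan2(sin Δλ cos φ₂, cos φ₁ sin φ₂ − sin φ₁ cos φ₂ cos Δλ) = 102.45°
Final bearing θ₂ = (initial bearing from the destination back to the start) + 180° = 160.40°
Δθ = θ₂ − θ₁ = +57.9°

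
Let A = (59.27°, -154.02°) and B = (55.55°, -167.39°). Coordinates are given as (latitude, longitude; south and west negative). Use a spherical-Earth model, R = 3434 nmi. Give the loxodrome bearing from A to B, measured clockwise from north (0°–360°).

Meridional parts: M(φ₁)=+1.2918, M(φ₂)=+1.1711 → ΔM = -0.1207;  Δλ = -0.2334 rad
tan C = Δλ / ΔM = +1.9339 → C = 242.66°

242.7°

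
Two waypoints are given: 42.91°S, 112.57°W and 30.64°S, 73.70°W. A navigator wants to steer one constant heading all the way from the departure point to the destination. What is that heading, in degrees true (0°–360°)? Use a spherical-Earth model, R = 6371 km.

68.4°

Δψ = ln[tan(π/4+φ₂/2)/tan(π/4+φ₁/2)] = +0.2684
Δλ = +0.6784 rad (taken the short way round)
course = atan2(Δλ, Δψ) = 68.41°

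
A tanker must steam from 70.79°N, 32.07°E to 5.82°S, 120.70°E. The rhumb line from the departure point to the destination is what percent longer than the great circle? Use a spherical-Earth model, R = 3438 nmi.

4.4%

Great circle: σ = 1.6588 rad → d_gc = Rσ = 5703.1 nmi
Rhumb: Δφ = -1.3371, Δλ = +1.5469, Δψ = -1.8783, q = Δφ/Δψ = 0.7119 → d_rh = R√(Δφ²+q²Δλ²) = 5955.2 nmi
Excess = (5955.2 − 5703.1) / 5703.1 = 252.1 / 5703.1 = 4.42% ≈ 4.4%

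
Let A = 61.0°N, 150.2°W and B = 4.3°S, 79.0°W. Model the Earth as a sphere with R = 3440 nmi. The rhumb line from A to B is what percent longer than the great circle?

Great circle: σ = 1.4805 rad → d_gc = Rσ = 5092.8 nmi
Rhumb: Δφ = -1.1397, Δλ = +1.2427, Δψ = -1.4275, q = Δφ/Δψ = 0.7984 → d_rh = R√(Δφ²+q²Δλ²) = 5198.0 nmi
Excess = (5198.0 − 5092.8) / 5092.8 = 105.2 / 5092.8 = 2.07% ≈ 2.1%

2.1%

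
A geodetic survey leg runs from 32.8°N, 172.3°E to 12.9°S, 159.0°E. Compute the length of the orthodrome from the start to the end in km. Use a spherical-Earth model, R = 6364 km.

cos σ = sin φ₁ sin φ₂ + cos φ₁ cos φ₂ cos Δλ
      = sin(32.80°)sin(-12.90°) + cos(32.80°)cos(-12.90°)cos(-13.30°) = 0.6764
σ = 47.434° → d = Rσ = 6364·0.82788 = 5269 km

5269 km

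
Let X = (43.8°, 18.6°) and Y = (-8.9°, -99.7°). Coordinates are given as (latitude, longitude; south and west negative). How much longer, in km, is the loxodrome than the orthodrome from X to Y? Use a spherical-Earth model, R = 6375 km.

411 km

Great circle: cos σ = sin φ₁ sin φ₂ + cos φ₁ cos φ₂ cos Δλ,  σ = 2.0321 rad → d_gc = 12954.8 km
Rhumb line: Δψ = -1.0080, q = Δφ/Δψ = 0.9125, d_rh = R√(Δφ²+q²Δλ²) = 13365.4 km
Excess = 13365.4 − 12954.8 = 410.6 ≈ 411 km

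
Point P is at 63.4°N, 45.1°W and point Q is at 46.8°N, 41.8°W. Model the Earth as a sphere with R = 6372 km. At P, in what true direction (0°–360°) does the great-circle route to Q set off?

172.1°

N = sin Δλ·cos φ₂ = +0.0394;  D = cos φ₁ sin φ₂ − sin φ₁ cos φ₂ cos Δλ = -0.2847
initial course = atan2(N, D) = 172.12°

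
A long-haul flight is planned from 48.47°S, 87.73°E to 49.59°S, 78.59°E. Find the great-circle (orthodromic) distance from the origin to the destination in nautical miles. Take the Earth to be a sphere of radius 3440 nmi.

cos σ = sin φ₁ sin φ₂ + cos φ₁ cos φ₂ cos Δλ
      = sin(-48.47°)sin(-49.59°) + cos(-48.47°)cos(-49.59°)cos(-9.14°) = 0.9944
σ = 6.092° → d = Rσ = 3440·0.10633 = 366 nmi

366 nmi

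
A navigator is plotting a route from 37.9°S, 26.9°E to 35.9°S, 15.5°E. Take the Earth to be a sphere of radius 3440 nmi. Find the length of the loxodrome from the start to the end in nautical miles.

Δψ = ln[tan(π/4+φ₂/2)/tan(π/4+φ₁/2)] = +0.0437;  Δφ = +0.0349 rad,  Δλ = -0.1990 rad
q = Δφ/Δψ = 0.7996
d = R·√(Δφ² + q²Δλ²) = 3440·0.16288 = 560 nmi

560 nmi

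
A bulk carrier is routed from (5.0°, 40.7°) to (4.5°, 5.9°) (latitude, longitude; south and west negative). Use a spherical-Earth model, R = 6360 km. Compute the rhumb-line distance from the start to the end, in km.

3850 km

Δψ = ln[tan(π/4+φ₂/2)/tan(π/4+φ₁/2)] = -0.0088;  Δφ = -0.0087 rad,  Δλ = -0.6074 rad
q = Δφ/Δψ = 0.9966
d = R·√(Δφ² + q²Δλ²) = 6360·0.60535 = 3850 km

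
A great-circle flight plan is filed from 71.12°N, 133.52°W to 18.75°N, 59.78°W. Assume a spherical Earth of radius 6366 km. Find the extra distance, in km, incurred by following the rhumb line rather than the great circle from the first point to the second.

Great circle: cos σ = sin φ₁ sin φ₂ + cos φ₁ cos φ₂ cos Δλ,  σ = 1.1702 rad → d_gc = 7449.7 km
Rhumb line: Δψ = -1.4609, q = Δφ/Δψ = 0.6257, d_rh = R√(Δφ²+q²Δλ²) = 7754.6 km
Excess = 7754.6 − 7449.7 = 304.9 ≈ 305 km

305 km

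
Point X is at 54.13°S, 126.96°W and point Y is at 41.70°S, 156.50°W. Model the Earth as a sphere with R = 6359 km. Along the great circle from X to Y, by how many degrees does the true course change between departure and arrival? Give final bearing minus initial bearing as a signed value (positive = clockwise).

Initial bearing θ₁ = atan2(sin Δλ cos φ₂, cos φ₁ sin φ₂ − sin φ₁ cos φ₂ cos Δλ) = 290.36°
Final bearing θ₂ = (initial bearing from the destination back to the start) + 180° = 312.63°
Δθ = θ₂ − θ₁ = +22.3°

+22.3°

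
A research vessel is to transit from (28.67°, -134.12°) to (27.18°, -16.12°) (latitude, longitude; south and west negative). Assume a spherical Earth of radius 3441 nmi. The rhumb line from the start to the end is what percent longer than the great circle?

5.9%

Great circle: σ = 1.7186 rad → d_gc = Rσ = 5913.7 nmi
Rhumb: Δφ = -0.0260, Δλ = +2.0595, Δψ = -0.0294, q = Δφ/Δψ = 0.8835 → d_rh = R√(Δφ²+q²Δλ²) = 6261.9 nmi
Excess = (6261.9 − 5913.7) / 5913.7 = 348.2 / 5913.7 = 5.89% ≈ 5.9%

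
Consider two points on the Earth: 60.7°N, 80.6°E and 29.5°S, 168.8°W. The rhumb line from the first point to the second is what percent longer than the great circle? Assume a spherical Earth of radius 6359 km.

Great circle: σ = 2.1887 rad → d_gc = Rσ = 13917.6 km
Rhumb: Δφ = -1.5743, Δλ = +1.9303, Δψ = -1.8809, q = Δφ/Δψ = 0.8370 → d_rh = R√(Δφ²+q²Δλ²) = 14344.8 km
Excess = (14344.8 − 13917.6) / 13917.6 = 427.2 / 13917.6 = 3.07% ≈ 3.1%

3.1%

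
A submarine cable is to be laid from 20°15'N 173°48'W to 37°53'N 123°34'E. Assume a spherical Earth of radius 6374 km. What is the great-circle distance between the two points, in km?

6278 km

cos σ = sin φ₁ sin φ₂ + cos φ₁ cos φ₂ cos Δλ
      = sin(20.25°)sin(37.88°) + cos(20.25°)cos(37.88°)cos(-62.63°) = 0.5529
σ = 56.432° → d = Rσ = 6374·0.98493 = 6278 km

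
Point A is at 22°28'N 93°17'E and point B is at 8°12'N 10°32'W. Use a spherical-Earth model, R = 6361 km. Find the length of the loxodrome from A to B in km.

Δψ = ln[tan(π/4+φ₂/2)/tan(π/4+φ₁/2)] = -0.2590;  Δφ = -0.2490 rad,  Δλ = -1.8119 rad
q = Δφ/Δψ = 0.9615
d = R·√(Δφ² + q²Δλ²) = 6361·1.75994 = 11195 km

11195 km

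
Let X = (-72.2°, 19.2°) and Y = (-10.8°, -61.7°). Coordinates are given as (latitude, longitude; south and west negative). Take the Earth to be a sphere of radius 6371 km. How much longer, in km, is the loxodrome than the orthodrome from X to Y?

397 km

Great circle: cos σ = sin φ₁ sin φ₂ + cos φ₁ cos φ₂ cos Δλ,  σ = 1.3429 rad → d_gc = 8555.8 km
Rhumb line: Δψ = +1.6645, q = Δφ/Δψ = 0.6438, d_rh = R√(Δφ²+q²Δλ²) = 8953.0 km
Excess = 8953.0 − 8555.8 = 397.2 ≈ 397 km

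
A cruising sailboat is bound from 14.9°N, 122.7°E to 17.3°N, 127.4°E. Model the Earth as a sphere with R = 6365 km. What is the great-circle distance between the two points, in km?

cos σ = sin φ₁ sin φ₂ + cos φ₁ cos φ₂ cos Δλ
      = sin(14.90°)sin(17.30°) + cos(14.90°)cos(17.30°)cos(4.70°) = 0.9960
σ = 5.113° → d = Rσ = 6365·0.08925 = 568 km

568 km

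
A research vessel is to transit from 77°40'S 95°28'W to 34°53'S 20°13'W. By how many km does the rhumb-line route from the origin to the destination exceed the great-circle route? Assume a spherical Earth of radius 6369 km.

Great circle: cos σ = sin φ₁ sin φ₂ + cos φ₁ cos φ₂ cos Δλ,  σ = 0.9231 rad → d_gc = 5879.5 km
Rhumb line: Δψ = +1.5748, q = Δφ/Δψ = 0.4741, d_rh = R√(Δφ²+q²Δλ²) = 6192.6 km
Excess = 6192.6 − 5879.5 = 313.1 ≈ 313 km

313 km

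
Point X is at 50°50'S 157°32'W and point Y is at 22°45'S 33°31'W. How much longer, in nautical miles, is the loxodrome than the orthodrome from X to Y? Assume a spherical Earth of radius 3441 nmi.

Great circle: cos σ = sin φ₁ sin φ₂ + cos φ₁ cos φ₂ cos Δλ,  σ = 1.5968 rad → d_gc = 5494.6 nmi
Rhumb line: Δψ = +0.6256, q = Δφ/Δψ = 0.7835, d_rh = R√(Δφ²+q²Δλ²) = 6074.4 nmi
Excess = 6074.4 − 5494.6 = 579.8 ≈ 580 nmi

580 nmi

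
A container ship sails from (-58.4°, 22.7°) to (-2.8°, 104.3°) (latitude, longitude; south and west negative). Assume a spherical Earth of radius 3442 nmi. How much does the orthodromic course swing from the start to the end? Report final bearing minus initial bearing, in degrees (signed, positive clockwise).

-52.8°

Initial bearing θ₁ = atan2(sin Δλ cos φ₂, cos φ₁ sin φ₂ − sin φ₁ cos φ₂ cos Δλ) = 84.30°
Final bearing θ₂ = (initial bearing from the destination back to the start) + 180° = 31.47°
Δθ = θ₂ − θ₁ = -52.8°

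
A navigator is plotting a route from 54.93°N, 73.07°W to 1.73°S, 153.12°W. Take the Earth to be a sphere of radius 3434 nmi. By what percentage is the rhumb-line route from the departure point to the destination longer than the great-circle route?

2.3%

Great circle: σ = 1.4962 rad → d_gc = Rσ = 5138.0 nmi
Rhumb: Δφ = -0.9889, Δλ = -1.3971, Δψ = -1.1823, q = Δφ/Δψ = 0.8364 → d_rh = R√(Δφ²+q²Δλ²) = 5257.0 nmi
Excess = (5257.0 − 5138.0) / 5138.0 = 119.0 / 5138.0 = 2.32% ≈ 2.3%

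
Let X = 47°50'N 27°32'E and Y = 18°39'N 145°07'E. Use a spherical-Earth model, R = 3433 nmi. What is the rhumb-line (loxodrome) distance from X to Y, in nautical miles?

Δψ = ln[tan(π/4+φ₂/2)/tan(π/4+φ₁/2)] = -0.6217;  Δφ = -0.5093 rad,  Δλ = +2.0522 rad
q = Δφ/Δψ = 0.8193
d = R·√(Δφ² + q²Δλ²) = 3433·1.75675 = 6031 nmi

6031 nmi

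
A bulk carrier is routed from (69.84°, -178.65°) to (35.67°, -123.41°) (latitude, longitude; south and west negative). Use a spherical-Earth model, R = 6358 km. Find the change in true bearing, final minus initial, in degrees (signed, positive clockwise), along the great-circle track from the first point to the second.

+47.1°

At departure: θ₁ = atan2(sin Δλ cos φ₂, cos φ₁ sin φ₂ − sin φ₁ cos φ₂ cos Δλ) = 109.31°
At arrival: θ₂ = atan2(sin Δλ cos φ₁, −cos φ₂ sin φ₁ + sin φ₂ cos φ₁ cos Δλ) = 156.40°
Δθ = θ₂ − θ₁ = +47.1°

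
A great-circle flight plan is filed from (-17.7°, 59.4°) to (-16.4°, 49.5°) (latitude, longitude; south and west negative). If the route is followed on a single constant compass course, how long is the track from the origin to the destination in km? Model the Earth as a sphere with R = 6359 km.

Δψ = ln[tan(π/4+φ₂/2)/tan(π/4+φ₁/2)] = +0.0237;  Δφ = +0.0227 rad,  Δλ = -0.1728 rad
q = Δφ/Δψ = 0.9560
d = R·√(Δφ² + q²Δλ²) = 6359·0.16674 = 1060 km

1060 km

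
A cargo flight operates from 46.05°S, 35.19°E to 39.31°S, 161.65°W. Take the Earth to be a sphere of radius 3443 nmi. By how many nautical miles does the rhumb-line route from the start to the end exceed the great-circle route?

1600 nmi

Great circle: cos σ = sin φ₁ sin φ₂ + cos φ₁ cos φ₂ cos Δλ,  σ = 1.6287 rad → d_gc = 5607.6 nmi
Rhumb line: Δψ = +0.1603, q = Δφ/Δψ = 0.7340, d_rh = R√(Δφ²+q²Δλ²) = 7208.0 nmi
Excess = 7208.0 − 5607.6 = 1600.4 ≈ 1600 nmi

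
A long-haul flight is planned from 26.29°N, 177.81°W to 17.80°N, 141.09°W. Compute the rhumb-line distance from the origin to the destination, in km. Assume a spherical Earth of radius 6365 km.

Δψ = ln[tan(π/4+φ₂/2)/tan(π/4+φ₁/2)] = -0.1601;  Δφ = -0.1482 rad,  Δλ = +0.6409 rad
q = Δφ/Δψ = 0.9258
d = R·√(Δφ² + q²Δλ²) = 6365·0.61153 = 3892 km

3892 km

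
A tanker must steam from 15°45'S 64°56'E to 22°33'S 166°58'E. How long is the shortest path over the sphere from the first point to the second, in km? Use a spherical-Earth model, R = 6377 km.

10535 km

cos σ = sin φ₁ sin φ₂ + cos φ₁ cos φ₂ cos Δλ
      = sin(-15.75°)sin(-22.55°) + cos(-15.75°)cos(-22.55°)cos(102.03°) = -0.0812
σ = 94.659° → d = Rσ = 6377·1.65210 = 10535 km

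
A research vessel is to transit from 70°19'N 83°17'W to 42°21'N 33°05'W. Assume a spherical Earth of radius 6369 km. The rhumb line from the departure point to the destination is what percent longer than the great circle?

Great circle: σ = 0.6540 rad → d_gc = Rσ = 4165.6 km
Rhumb: Δφ = -0.4881, Δλ = +0.8762, Δψ = -0.9343, q = Δφ/Δψ = 0.5224 → d_rh = R√(Δφ²+q²Δλ²) = 4261.9 km
Excess = (4261.9 − 4165.6) / 4165.6 = 96.3 / 4165.6 = 2.31% ≈ 2.3%

2.3%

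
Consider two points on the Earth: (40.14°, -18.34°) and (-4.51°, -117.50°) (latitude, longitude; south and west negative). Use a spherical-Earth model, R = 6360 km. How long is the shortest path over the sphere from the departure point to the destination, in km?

Haversine: a = sin²(Δφ/2)+cos φ₁ cos φ₂ sin²(Δλ/2) = 0.58601;  σ = 2·atan2(√a,√(1−a))
σ = 99.905° → d = Rσ = 6360·1.74367 = 11090 km

11090 km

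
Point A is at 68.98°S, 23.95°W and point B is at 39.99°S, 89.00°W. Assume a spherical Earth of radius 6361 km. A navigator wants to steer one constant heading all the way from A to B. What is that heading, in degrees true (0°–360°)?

309.1°

Meridional parts: M(φ₁)=-1.6846, M(φ₂)=-0.7627 → ΔM = +0.9219;  Δλ = -1.1353 rad
tan C = Δλ / ΔM = -1.2315 → C = 309.08°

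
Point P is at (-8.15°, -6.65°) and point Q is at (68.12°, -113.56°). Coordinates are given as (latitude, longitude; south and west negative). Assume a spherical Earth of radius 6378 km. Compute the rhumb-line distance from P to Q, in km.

Rhumb course C = atan2(Δλ, Δψ) with Δψ = ln[tan(π/4+φ₂/2)/tan(π/4+φ₁/2)] = +1.7863, Δλ = -1.8659 → C = 313.75°
d = R·|Δφ| / |cos C| = 6378·1.33116 / 0.69152 = 12278 km

12278 km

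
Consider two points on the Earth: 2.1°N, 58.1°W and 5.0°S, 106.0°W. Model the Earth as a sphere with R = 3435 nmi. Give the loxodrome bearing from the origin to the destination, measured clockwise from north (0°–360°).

Δψ = ln[tan(π/4+φ₂/2)/tan(π/4+φ₁/2)] = -0.1240
Δλ = -0.8360 rad (taken the short way round)
course = atan2(Δλ, Δψ) = 261.56°

261.6°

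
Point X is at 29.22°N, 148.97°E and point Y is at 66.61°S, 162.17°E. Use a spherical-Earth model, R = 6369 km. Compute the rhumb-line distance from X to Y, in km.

10716 km

Δψ = ln[tan(π/4+φ₂/2)/tan(π/4+φ₁/2)] = -2.1087;  Δφ = -1.6725 rad,  Δλ = +0.2304 rad
q = Δφ/Δψ = 0.7932
d = R·√(Δφ² + q²Δλ²) = 6369·1.68250 = 10716 km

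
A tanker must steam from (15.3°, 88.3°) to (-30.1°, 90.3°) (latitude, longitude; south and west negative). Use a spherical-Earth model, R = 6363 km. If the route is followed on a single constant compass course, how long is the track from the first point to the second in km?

5046 km

Rhumb course C = atan2(Δλ, Δψ) with Δψ = ln[tan(π/4+φ₂/2)/tan(π/4+φ₁/2)] = -0.8216, Δλ = +0.0349 → C = 177.57°
d = R·|Δφ| / |cos C| = 6363·0.79238 / 0.99910 = 5046 km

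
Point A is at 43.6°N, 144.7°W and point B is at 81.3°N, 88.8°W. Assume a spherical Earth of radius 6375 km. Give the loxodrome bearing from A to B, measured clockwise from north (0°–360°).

Meridional parts: M(φ₁)=+0.8472, M(φ₂)=+2.5761 → ΔM = +1.7289;  Δλ = +0.9756 rad
tan C = Δλ / ΔM = +0.5643 → C = 29.44°

29.4°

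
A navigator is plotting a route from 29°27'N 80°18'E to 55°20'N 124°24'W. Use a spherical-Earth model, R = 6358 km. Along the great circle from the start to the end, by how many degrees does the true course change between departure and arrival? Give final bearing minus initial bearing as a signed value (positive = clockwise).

+144.9°

At departure: θ₁ = atan2(sin Δλ cos φ₂, cos φ₁ sin φ₂ − sin φ₁ cos φ₂ cos Δλ) = 13.76°
At arrival: θ₂ = atan2(sin Δλ cos φ₁, −cos φ₂ sin φ₁ + sin φ₂ cos φ₁ cos Δλ) = 158.64°
Δθ = θ₂ − θ₁ = +144.9°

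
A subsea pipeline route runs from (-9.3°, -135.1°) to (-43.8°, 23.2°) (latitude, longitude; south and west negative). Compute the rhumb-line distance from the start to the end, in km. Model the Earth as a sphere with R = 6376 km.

15866 km

Δψ = ln[tan(π/4+φ₂/2)/tan(π/4+φ₁/2)] = -0.6890;  Δφ = -0.6021 rad,  Δλ = +2.7629 rad
q = Δφ/Δψ = 0.8739
d = R·√(Δφ² + q²Δλ²) = 6376·2.48841 = 15866 km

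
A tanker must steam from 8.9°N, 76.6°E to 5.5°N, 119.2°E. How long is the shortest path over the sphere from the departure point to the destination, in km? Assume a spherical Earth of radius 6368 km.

4710 km

cos σ = sin φ₁ sin φ₂ + cos φ₁ cos φ₂ cos Δλ
      = sin(8.90°)sin(5.50°) + cos(8.90°)cos(5.50°)cos(42.60°) = 0.7387
σ = 42.378° → d = Rσ = 6368·0.73963 = 4710 km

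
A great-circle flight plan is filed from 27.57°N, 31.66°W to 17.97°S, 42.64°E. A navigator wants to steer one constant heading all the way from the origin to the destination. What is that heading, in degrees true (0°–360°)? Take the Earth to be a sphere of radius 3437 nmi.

122.3°

Meridional parts: M(φ₁)=+0.5009, M(φ₂)=-0.3189 → ΔM = -0.8198;  Δλ = +1.2968 rad
tan C = Δλ / ΔM = -1.5818 → C = 122.30°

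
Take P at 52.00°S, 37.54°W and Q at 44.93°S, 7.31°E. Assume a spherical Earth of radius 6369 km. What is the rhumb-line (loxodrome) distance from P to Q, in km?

Δψ = ln[tan(π/4+φ₂/2)/tan(π/4+φ₁/2)] = +0.1865;  Δφ = +0.1234 rad,  Δλ = +0.7828 rad
q = Δφ/Δψ = 0.6616
d = R·√(Δφ² + q²Δλ²) = 6369·0.53237 = 3391 km

3391 km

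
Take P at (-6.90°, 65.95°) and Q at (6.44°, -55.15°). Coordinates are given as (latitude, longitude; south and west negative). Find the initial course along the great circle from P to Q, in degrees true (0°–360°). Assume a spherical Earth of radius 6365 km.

273.3°

θ = atan2( sin Δλ·cos φ₂ ,  cos φ₁ sin φ₂ − sin φ₁ cos φ₂ cos Δλ )
  = atan2(-0.8509, +0.0497) = 273.34°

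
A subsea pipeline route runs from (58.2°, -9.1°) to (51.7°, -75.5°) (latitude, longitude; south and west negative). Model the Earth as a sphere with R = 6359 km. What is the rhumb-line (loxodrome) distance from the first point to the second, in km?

Δψ = ln[tan(π/4+φ₂/2)/tan(π/4+φ₁/2)] = -0.1981;  Δφ = -0.1134 rad,  Δλ = -1.1589 rad
q = Δφ/Δψ = 0.5727
d = R·√(Δφ² + q²Δλ²) = 6359·0.67336 = 4282 km

4282 km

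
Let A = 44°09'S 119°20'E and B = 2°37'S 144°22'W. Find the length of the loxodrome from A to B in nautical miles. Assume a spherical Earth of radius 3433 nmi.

Rhumb course C = atan2(Δλ, Δψ) with Δψ = ln[tan(π/4+φ₂/2)/tan(π/4+φ₁/2)] = +0.8149, Δλ = +1.6808 → C = 64.13°
d = R·|Δφ| / |cos C| = 3433·0.72489 / 0.43625 = 5704 nmi

5704 nmi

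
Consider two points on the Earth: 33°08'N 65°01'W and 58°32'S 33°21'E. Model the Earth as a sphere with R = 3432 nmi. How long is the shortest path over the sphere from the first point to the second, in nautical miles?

Haversine: a = sin²(Δφ/2)+cos φ₁ cos φ₂ sin²(Δλ/2) = 0.76491;  σ = 2·atan2(√a,√(1−a))
σ = 121.993° → d = Rσ = 3432·2.12918 = 7307 nmi

7307 nmi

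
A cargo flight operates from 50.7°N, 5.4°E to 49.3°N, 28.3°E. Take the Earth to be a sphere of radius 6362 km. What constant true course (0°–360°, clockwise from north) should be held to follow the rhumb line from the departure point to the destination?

Meridional parts: M(φ₁)=+1.0298, M(φ₂)=+0.9918 → ΔM = -0.0380;  Δλ = +0.3997 rad
tan C = Δλ / ΔM = -10.5132 → C = 95.43°

95.4°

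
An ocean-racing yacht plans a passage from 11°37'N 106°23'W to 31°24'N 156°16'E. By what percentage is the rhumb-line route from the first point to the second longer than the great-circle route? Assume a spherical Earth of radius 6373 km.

Great circle: σ = 1.5728 rad → d_gc = Rσ = 10023.7 km
Rhumb: Δφ = +0.3453, Δλ = -1.6991, Δψ = +0.3736, q = Δφ/Δψ = 0.9243 → d_rh = R√(Δφ²+q²Δλ²) = 10247.3 km
Excess = (10247.3 − 10023.7) / 10023.7 = 223.6 / 10023.7 = 2.23% ≈ 2.2%

2.2%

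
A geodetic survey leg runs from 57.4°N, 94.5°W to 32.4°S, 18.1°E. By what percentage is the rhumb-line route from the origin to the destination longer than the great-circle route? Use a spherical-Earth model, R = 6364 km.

Great circle: σ = 2.2475 rad → d_gc = Rσ = 14303.1 km
Rhumb: Δφ = -1.5673, Δλ = +1.9652, Δψ = -1.8278, q = Δφ/Δψ = 0.8575 → d_rh = R√(Δφ²+q²Δλ²) = 14645.6 km
Excess = (14645.6 − 14303.1) / 14303.1 = 342.5 / 14303.1 = 2.39% ≈ 2.4%

2.4%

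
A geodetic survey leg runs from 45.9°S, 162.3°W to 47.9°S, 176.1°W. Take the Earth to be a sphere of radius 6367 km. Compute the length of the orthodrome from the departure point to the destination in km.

1070 km

Haversine: a = sin²(Δφ/2)+cos φ₁ cos φ₂ sin²(Δλ/2) = 0.00704;  σ = 2·atan2(√a,√(1−a))
σ = 9.625° → d = Rσ = 6367·0.16799 = 1070 km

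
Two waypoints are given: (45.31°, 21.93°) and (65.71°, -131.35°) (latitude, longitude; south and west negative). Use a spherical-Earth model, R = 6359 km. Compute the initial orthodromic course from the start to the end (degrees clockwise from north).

θ = atan2( sin Δλ·cos φ₂ ,  cos φ₁ sin φ₂ − sin φ₁ cos φ₂ cos Δλ )
  = atan2(-0.1850, +0.9022) = 348.41°

348.4°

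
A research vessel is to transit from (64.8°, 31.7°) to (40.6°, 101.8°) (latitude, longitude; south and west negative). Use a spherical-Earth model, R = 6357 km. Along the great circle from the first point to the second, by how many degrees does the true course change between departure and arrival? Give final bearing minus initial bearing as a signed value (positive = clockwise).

Initial bearing θ₁ = atan2(sin Δλ cos φ₂, cos φ₁ sin φ₂ − sin φ₁ cos φ₂ cos Δλ) = 86.53°
Final bearing θ₂ = (initial bearing from the destination back to the start) + 180° = 145.96°
Δθ = θ₂ − θ₁ = +59.4°

+59.4°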